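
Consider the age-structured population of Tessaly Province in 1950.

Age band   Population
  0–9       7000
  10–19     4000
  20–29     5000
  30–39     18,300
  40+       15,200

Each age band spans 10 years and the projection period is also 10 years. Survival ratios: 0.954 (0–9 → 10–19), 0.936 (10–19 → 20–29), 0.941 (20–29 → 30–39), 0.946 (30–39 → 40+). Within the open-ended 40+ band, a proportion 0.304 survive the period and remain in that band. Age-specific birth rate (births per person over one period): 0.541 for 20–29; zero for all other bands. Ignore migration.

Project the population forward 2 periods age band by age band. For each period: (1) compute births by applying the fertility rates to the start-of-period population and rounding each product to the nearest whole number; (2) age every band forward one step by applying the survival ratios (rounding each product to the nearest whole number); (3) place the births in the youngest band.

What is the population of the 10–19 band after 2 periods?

2581

(Groups numbered youngest = 1 to oldest = 5.)
— Period 1 —
Births: 5000 * 0.541 = 2705
Group 2: 7000 * 0.954 = 6678
Group 3: 4000 * 0.936 = 3744
Group 4: 5000 * 0.941 = 4705
Group 5: 18300 * 0.946 + 15200 * 0.304 = 17312 + 4621 = 21933
→ [2705, 6678, 3744, 4705, 21933]
— Period 2 —
Births: 3744 * 0.541 = 2026
Group 2: 2705 * 0.954 = 2581
Group 3: 6678 * 0.936 = 6251
Group 4: 3744 * 0.941 = 3523
Group 5: 4705 * 0.946 + 21933 * 0.304 = 4451 + 6668 = 11119
→ [2026, 2581, 6251, 3523, 11119]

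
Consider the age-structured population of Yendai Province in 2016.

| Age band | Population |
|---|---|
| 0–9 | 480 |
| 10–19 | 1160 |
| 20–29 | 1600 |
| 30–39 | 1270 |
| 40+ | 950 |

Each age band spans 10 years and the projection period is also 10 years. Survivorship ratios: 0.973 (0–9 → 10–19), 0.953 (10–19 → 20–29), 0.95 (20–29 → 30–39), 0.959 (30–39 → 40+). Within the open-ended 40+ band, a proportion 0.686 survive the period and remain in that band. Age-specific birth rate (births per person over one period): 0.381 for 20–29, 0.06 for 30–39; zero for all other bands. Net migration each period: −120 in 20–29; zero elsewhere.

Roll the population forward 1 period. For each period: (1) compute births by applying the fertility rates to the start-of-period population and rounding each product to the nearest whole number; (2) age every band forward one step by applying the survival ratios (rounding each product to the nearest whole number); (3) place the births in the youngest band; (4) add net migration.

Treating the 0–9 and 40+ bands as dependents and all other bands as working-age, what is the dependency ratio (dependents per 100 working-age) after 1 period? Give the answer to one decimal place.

86.0

Period 1:
Births: 1600 × 0.381 = 610, 1270 × 0.06 = 76 → total 686
10–19: 480 × 0.973 = 467
20–29: 1160 × 0.953 = 1105
30–39: 1600 × 0.95 = 1520
40+: 1270 × 0.959 + 950 × 0.686 = 1218 + 652 = 1870
Net migration: 20–29 − 120 → 985
Giving 686 / 467 / 985 / 1520 / 1870.
Dependents (band 0–9 + band 40+) = 686 + 1870 = 2556; working-age = 2972; ratio = 2556/2972 × 100 = 86.0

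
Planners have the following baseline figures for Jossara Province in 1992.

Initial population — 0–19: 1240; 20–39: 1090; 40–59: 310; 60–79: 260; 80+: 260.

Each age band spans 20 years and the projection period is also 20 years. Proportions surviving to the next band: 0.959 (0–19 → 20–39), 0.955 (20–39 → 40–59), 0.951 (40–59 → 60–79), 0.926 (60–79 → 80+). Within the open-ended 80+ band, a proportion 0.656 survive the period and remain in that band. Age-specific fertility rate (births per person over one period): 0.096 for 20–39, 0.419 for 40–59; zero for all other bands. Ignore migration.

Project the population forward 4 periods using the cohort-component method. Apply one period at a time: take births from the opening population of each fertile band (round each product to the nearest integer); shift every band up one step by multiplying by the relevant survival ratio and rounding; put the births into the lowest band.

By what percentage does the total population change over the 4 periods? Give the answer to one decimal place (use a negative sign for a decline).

0.0

— Period 1 —
Births: 1090 × 0.096 = 105 ; 310 × 0.419 = 130 → 235
20–39: 1240 × 0.959 = 1189
40–59: 1090 × 0.955 = 1041
60–79: 310 × 0.951 = 295
80+: 260 × 0.926 + 260 × 0.656 = 241 + 171 = 412
Giving 235 / 1189 / 1041 / 295 / 412.
— Period 2 —
Births: 1189 × 0.096 = 114 ; 1041 × 0.419 = 436 → 550
20–39: 235 × 0.959 = 225
40–59: 1189 × 0.955 = 1135
60–79: 1041 × 0.951 = 990
80+: 295 × 0.926 + 412 × 0.656 = 273 + 270 = 543
Giving 550 / 225 / 1135 / 990 / 543.
— Period 3 —
Births: 225 × 0.096 = 22 ; 1135 × 0.419 = 476 → 498
20–39: 550 × 0.959 = 527
40–59: 225 × 0.955 = 215
60–79: 1135 × 0.951 = 1079
80+: 990 × 0.926 + 543 × 0.656 = 917 + 356 = 1273
Giving 498 / 527 / 215 / 1079 / 1273.
— Period 4 —
Births: 527 × 0.096 = 51 ; 215 × 0.419 = 90 → 141
20–39: 498 × 0.959 = 478
40–59: 527 × 0.955 = 503
60–79: 215 × 0.951 = 204
80+: 1079 × 0.926 + 1273 × 0.656 = 999 + 835 = 1834
Giving 141 / 478 / 503 / 204 / 1834.
Total: 3160 → 3160; change = 0; percentage change = 0.0%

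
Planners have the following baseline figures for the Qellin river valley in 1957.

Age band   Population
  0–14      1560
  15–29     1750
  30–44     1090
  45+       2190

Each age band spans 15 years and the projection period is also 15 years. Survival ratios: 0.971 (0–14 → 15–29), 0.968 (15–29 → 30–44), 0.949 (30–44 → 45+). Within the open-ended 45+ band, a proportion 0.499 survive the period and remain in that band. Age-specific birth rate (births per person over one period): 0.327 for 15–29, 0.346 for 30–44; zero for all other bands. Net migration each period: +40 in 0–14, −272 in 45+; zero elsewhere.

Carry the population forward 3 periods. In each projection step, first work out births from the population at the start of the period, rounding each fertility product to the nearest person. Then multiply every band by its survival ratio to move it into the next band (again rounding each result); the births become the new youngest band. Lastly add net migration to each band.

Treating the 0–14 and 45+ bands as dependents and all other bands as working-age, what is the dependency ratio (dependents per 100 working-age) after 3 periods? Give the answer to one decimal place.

154.2

Numbering the groups 1..4 from youngest to oldest:
Period 1:
Births: 1750 × 0.327 = 572  |  1090 × 0.346 = 377 — total 949
Group 2: 1560 × 0.971 = 1515
Group 3: 1750 × 0.968 = 1694
Group 4: 1090 × 0.949 + 2190 × 0.499 = 1034 + 1093 = 2127
Net migration: Group 1 + 40 → 989; Group 4 − 272 → 1855
End of period: [989, 1515, 1694, 1855]
Period 2:
Births: 1515 × 0.327 = 495  |  1694 × 0.346 = 586 — total 1081
Group 2: 989 × 0.971 = 960
Group 3: 1515 × 0.968 = 1467
Group 4: 1694 × 0.949 + 1855 × 0.499 = 1608 + 926 = 2534
Net migration: Group 1 + 40 → 1121; Group 4 − 272 → 2262
End of period: [1121, 960, 1467, 2262]
Period 3:
Births: 960 × 0.327 = 314  |  1467 × 0.346 = 508 — total 822
Group 2: 1121 × 0.971 = 1088
Group 3: 960 × 0.968 = 929
Group 4: 1467 × 0.949 + 2262 × 0.499 = 1392 + 1129 = 2521
Net migration: Group 1 + 40 → 862; Group 4 − 272 → 2249
End of period: [862, 1088, 929, 2249]
Dependents (band 0–14 + band 45+) = 862 + 2249 = 3111; working-age = 2017; ratio = 3111/2017 × 100 = 154.2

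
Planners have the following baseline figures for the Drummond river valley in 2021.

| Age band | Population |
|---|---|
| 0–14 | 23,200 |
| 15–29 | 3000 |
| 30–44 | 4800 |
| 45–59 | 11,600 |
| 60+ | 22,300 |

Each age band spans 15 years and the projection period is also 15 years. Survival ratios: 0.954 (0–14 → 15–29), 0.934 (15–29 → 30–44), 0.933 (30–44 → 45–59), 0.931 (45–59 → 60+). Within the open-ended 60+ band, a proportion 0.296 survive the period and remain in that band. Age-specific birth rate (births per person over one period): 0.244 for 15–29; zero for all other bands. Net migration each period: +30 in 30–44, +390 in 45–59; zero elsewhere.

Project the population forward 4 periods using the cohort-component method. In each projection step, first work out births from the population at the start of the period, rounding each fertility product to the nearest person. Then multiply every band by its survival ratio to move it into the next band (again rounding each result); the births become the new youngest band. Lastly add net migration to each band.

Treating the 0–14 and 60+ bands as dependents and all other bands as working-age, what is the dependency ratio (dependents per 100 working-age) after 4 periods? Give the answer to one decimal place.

353.0

— Period 1 —
Births: 3000 × 0.244 = 732
15–29: 23200 × 0.954 = 22133
30–44: 3000 × 0.934 = 2802
45–59: 4800 × 0.933 = 4478
60+: 11600 × 0.931 + 22300 × 0.296 = 10800 + 6601 = 17401
Net migration: 30–44 + 30 → 2832; 45–59 + 390 → 4868
→ [732, 22133, 2832, 4868, 17401]
— Period 2 —
Births: 22133 × 0.244 = 5400
15–29: 732 × 0.954 = 698
30–44: 22133 × 0.934 = 20672
45–59: 2832 × 0.933 = 2642
60+: 4868 × 0.931 + 17401 × 0.296 = 4532 + 5151 = 9683
Net migration: 30–44 + 30 → 20702; 45–59 + 390 → 3032
→ [5400, 698, 20702, 3032, 9683]
— Period 3 —
Births: 698 × 0.244 = 170
15–29: 5400 × 0.954 = 5152
30–44: 698 × 0.934 = 652
45–59: 20702 × 0.933 = 19315
60+: 3032 × 0.931 + 9683 × 0.296 = 2823 + 2866 = 5689
Net migration: 30–44 + 30 → 682; 45–59 + 390 → 19705
→ [170, 5152, 682, 19705, 5689]
— Period 4 —
Births: 5152 × 0.244 = 1257
15–29: 170 × 0.954 = 162
30–44: 5152 × 0.934 = 4812
45–59: 682 × 0.933 = 636
60+: 19705 × 0.931 + 5689 × 0.296 = 18345 + 1684 = 20029
Net migration: 30–44 + 30 → 4842; 45–59 + 390 → 1026
→ [1257, 162, 4842, 1026, 20029]
Dependents (band 0–14 + band 60+) = 1257 + 20029 = 21286; working-age = 6030; ratio = 21286/6030 × 100 = 353.0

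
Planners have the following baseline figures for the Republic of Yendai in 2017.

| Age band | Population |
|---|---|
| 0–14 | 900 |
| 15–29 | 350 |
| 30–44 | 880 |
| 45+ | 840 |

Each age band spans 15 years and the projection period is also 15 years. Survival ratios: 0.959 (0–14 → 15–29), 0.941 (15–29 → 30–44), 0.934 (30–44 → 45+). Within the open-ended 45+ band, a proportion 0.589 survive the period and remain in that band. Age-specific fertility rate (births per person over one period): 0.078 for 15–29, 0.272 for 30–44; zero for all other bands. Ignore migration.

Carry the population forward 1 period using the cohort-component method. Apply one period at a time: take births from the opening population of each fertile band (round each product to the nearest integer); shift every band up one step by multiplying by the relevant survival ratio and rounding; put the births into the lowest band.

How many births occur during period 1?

— Period 1 —
Births: 350 × 0.078 = 27  |  880 × 0.272 = 239 ⇒ total 266
15–29: 900 × 0.959 = 863
30–44: 350 × 0.941 = 329
45+: 880 × 0.934 + 840 × 0.589 = 822 + 495 = 1317
→ [266, 863, 329, 1317]

266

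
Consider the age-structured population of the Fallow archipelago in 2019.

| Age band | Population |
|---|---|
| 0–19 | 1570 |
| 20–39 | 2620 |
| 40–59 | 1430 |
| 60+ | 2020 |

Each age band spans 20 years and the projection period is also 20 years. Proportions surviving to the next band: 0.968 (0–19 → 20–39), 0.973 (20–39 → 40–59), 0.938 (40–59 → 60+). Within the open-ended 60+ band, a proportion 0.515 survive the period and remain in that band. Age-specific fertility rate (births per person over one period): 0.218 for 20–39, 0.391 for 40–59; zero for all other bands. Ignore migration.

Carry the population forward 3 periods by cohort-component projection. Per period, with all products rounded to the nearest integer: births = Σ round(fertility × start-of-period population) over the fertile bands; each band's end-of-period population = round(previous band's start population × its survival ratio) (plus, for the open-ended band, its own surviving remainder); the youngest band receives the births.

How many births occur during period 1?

1130

(Bands numbered youngest = 1 to oldest = 4.)
— Period 1 —
Births: 2620 × 0.218 = 571, 1430 × 0.391 = 559 ⇒ total 1130
Band 2: 1570 × 0.968 = 1520
Band 3: 2620 × 0.973 = 2549
Band 4: 1430 × 0.938 + 2020 × 0.515 = 1341 + 1040 = 2381
Giving 1130 / 1520 / 2549 / 2381.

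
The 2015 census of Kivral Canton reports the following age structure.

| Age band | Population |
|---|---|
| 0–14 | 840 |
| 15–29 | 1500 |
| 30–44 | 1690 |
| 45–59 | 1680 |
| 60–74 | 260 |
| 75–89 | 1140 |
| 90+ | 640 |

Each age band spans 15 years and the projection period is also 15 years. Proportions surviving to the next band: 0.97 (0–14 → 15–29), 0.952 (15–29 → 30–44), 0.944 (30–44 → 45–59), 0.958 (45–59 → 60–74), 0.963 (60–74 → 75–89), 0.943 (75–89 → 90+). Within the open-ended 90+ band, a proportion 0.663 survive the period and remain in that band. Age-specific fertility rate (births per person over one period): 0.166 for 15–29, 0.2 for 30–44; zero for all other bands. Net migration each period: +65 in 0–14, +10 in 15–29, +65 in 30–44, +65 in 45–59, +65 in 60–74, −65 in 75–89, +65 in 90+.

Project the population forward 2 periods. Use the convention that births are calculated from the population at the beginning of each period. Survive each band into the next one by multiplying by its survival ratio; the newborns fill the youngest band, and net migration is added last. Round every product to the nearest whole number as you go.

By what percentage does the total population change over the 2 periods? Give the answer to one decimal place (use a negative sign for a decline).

2.5

Numbering the groups 1..7 from youngest to oldest:
After projecting period 1:
Births: 1500 * 0.166 = 249  |  1690 * 0.2 = 338 — total 587
Group 2: 840 * 0.97 = 815
Group 3: 1500 * 0.952 = 1428
Group 4: 1690 * 0.944 = 1595
Group 5: 1680 * 0.958 = 1609
Group 6: 260 * 0.963 = 250
Group 7: 1140 * 0.943 + 640 * 0.663 = 1075 + 424 = 1499
Net migration: Group 1 + 65 → 652; Group 2 + 10 → 825; Group 3 + 65 → 1493; Group 4 + 65 → 1660; Group 5 + 65 → 1674; Group 6 − 65 → 185; Group 7 + 65 → 1564
→ [652, 825, 1493, 1660, 1674, 185, 1564]
After projecting period 2:
Births: 825 * 0.166 = 137  |  1493 * 0.2 = 299 — total 436
Group 2: 652 * 0.97 = 632
Group 3: 825 * 0.952 = 785
Group 4: 1493 * 0.944 = 1409
Group 5: 1660 * 0.958 = 1590
Group 6: 1674 * 0.963 = 1612
Group 7: 185 * 0.943 + 1564 * 0.663 = 174 + 1037 = 1211
Net migration: Group 1 + 65 → 501; Group 2 + 10 → 642; Group 3 + 65 → 850; Group 4 + 65 → 1474; Group 5 + 65 → 1655; Group 6 − 65 → 1547; Group 7 + 65 → 1276
→ [501, 642, 850, 1474, 1655, 1547, 1276]
Total: 7750 → 7945; change = 195; percentage change = 2.5%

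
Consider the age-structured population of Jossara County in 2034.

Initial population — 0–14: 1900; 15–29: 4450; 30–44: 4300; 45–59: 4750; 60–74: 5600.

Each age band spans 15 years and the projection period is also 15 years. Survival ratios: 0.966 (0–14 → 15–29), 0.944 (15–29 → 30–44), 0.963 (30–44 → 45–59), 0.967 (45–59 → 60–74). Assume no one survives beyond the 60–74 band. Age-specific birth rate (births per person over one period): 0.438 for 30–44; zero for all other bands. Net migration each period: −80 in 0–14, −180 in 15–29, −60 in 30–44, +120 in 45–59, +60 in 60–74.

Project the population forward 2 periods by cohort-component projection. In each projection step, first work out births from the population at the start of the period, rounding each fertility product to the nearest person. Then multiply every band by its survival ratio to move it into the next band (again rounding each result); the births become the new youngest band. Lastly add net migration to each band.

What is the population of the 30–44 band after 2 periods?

1502

Period 1:
Births: 4300 × 0.438 = 1883
15–29: 1900 × 0.966 = 1835
30–44: 4450 × 0.944 = 4201
45–59: 4300 × 0.963 = 4141
60–74: 4750 × 0.967 = 4593
Net migration: 0–14 − 80 → 1803; 15–29 − 180 → 1655; 30–44 − 60 → 4141; 45–59 + 120 → 4261; 60–74 + 60 → 4653
Population now: 0–14=1803, 15–29=1655, 30–44=4141, 45–59=4261, 60–74=4653
Period 2:
Births: 4141 × 0.438 = 1814
15–29: 1803 × 0.966 = 1742
30–44: 1655 × 0.944 = 1562
45–59: 4141 × 0.963 = 3988
60–74: 4261 × 0.967 = 4120
Net migration: 0–14 − 80 → 1734; 15–29 − 180 → 1562; 30–44 − 60 → 1502; 45–59 + 120 → 4108; 60–74 + 60 → 4180
Population now: 0–14=1734, 15–29=1562, 30–44=1502, 45–59=4108, 60–74=4180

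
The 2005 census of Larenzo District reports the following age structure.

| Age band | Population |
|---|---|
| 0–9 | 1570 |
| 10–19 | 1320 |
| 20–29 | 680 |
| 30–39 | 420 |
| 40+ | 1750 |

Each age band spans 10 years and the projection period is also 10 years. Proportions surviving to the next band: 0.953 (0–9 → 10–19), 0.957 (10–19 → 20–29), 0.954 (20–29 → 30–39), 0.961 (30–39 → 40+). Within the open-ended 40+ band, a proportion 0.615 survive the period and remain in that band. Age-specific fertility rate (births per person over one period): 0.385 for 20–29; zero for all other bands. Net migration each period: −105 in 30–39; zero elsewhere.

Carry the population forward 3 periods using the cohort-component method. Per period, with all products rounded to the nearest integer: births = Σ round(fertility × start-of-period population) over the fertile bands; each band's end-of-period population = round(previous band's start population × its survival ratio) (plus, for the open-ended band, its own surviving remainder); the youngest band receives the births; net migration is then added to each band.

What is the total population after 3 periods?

Numbering the groups 1..5 from youngest to oldest:
Period 1:
Births: 680 × 0.385 = 262
Group 2: 1570 × 0.953 = 1496
Group 3: 1320 × 0.957 = 1263
Group 4: 680 × 0.954 = 649
Group 5: 420 × 0.961 + 1750 × 0.615 = 404 + 1076 = 1480
Net migration: Group 4 − 105 → 544
End of period: [262, 1496, 1263, 544, 1480]
Period 2:
Births: 1263 × 0.385 = 486
Group 2: 262 × 0.953 = 250
Group 3: 1496 × 0.957 = 1432
Group 4: 1263 × 0.954 = 1205
Group 5: 544 × 0.961 + 1480 × 0.615 = 523 + 910 = 1433
Net migration: Group 4 − 105 → 1100
End of period: [486, 250, 1432, 1100, 1433]
Period 3:
Births: 1432 × 0.385 = 551
Group 2: 486 × 0.953 = 463
Group 3: 250 × 0.957 = 239
Group 4: 1432 × 0.954 = 1366
Group 5: 1100 × 0.961 + 1433 × 0.615 = 1057 + 881 = 1938
Net migration: Group 4 − 105 → 1261
End of period: [551, 463, 239, 1261, 1938]
Total after period 3: 551 + 463 + 239 + 1261 + 1938 = 4452

4452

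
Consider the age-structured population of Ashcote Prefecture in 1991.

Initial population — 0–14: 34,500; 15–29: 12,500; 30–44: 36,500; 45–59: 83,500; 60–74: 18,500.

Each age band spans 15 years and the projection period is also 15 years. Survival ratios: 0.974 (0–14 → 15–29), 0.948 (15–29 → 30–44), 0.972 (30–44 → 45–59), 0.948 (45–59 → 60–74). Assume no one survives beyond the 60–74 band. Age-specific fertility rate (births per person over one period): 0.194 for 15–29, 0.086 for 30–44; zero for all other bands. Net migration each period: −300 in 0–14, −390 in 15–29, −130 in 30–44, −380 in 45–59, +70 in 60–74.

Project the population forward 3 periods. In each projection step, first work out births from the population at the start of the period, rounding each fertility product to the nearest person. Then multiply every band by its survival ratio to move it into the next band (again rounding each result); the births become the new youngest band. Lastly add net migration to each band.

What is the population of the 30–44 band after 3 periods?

4361

[period 1]
Births: 12500 × 0.194 = 2425 ; 36500 × 0.086 = 3139 → 5564
15–29: 34500 × 0.974 = 33603
30–44: 12500 × 0.948 = 11850
45–59: 36500 × 0.972 = 35478
60–74: 83500 × 0.948 = 79158
Net migration: 0–14 − 300 → 5264; 15–29 − 390 → 33213; 30–44 − 130 → 11720; 45–59 − 380 → 35098; 60–74 + 70 → 79228
Population now: 0–14=5264, 15–29=33213, 30–44=11720, 45–59=35098, 60–74=79228
[period 2]
Births: 33213 × 0.194 = 6443 ; 11720 × 0.086 = 1008 → 7451
15–29: 5264 × 0.974 = 5127
30–44: 33213 × 0.948 = 31486
45–59: 11720 × 0.972 = 11392
60–74: 35098 × 0.948 = 33273
Net migration: 0–14 − 300 → 7151; 15–29 − 390 → 4737; 30–44 − 130 → 31356; 45–59 − 380 → 11012; 60–74 + 70 → 33343
Population now: 0–14=7151, 15–29=4737, 30–44=31356, 45–59=11012, 60–74=33343
[period 3]
Births: 4737 × 0.194 = 919 ; 31356 × 0.086 = 2697 → 3616
15–29: 7151 × 0.974 = 6965
30–44: 4737 × 0.948 = 4491
45–59: 31356 × 0.972 = 30478
60–74: 11012 × 0.948 = 10439
Net migration: 0–14 − 300 → 3316; 15–29 − 390 → 6575; 30–44 − 130 → 4361; 45–59 − 380 → 30098; 60–74 + 70 → 10509
Population now: 0–14=3316, 15–29=6575, 30–44=4361, 45–59=30098, 60–74=10509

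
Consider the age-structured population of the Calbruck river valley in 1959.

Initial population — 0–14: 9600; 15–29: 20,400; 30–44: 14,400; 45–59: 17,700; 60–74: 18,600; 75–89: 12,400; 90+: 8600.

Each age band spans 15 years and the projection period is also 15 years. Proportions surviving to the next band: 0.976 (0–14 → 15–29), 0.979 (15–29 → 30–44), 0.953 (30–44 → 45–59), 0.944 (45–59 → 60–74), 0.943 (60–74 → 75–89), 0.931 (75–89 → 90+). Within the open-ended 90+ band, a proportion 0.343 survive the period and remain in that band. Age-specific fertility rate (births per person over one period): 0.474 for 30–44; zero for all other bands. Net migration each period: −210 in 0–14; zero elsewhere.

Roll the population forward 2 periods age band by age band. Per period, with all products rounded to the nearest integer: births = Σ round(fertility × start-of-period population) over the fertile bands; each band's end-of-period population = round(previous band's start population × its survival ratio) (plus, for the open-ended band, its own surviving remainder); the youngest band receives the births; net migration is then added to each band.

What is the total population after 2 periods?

Call the bands 1 to 7, youngest first.
— Period 1 —
Births: 14400 × 0.474 = 6826
Band 2: 9600 × 0.976 = 9370
Band 3: 20400 × 0.979 = 19972
Band 4: 14400 × 0.953 = 13723
Band 5: 17700 × 0.944 = 16709
Band 6: 18600 × 0.943 = 17540
Band 7: 12400 × 0.931 + 8600 × 0.343 = 11544 + 2950 = 14494
Net migration: Band 1 − 210 → 6616
Giving 6616 / 9370 / 19972 / 13723 / 16709 / 17540 / 14494.
— Period 2 —
Births: 19972 × 0.474 = 9467
Band 2: 6616 × 0.976 = 6457
Band 3: 9370 × 0.979 = 9173
Band 4: 19972 × 0.953 = 19033
Band 5: 13723 × 0.944 = 12955
Band 6: 16709 × 0.943 = 15757
Band 7: 17540 × 0.931 + 14494 × 0.343 = 16330 + 4971 = 21301
Net migration: Band 1 − 210 → 9257
Giving 9257 / 6457 / 9173 / 19033 / 12955 / 15757 / 21301.
Total after period 2: 9257 + 6457 + 9173 + 19033 + 12955 + 15757 + 21301 = 93933

93933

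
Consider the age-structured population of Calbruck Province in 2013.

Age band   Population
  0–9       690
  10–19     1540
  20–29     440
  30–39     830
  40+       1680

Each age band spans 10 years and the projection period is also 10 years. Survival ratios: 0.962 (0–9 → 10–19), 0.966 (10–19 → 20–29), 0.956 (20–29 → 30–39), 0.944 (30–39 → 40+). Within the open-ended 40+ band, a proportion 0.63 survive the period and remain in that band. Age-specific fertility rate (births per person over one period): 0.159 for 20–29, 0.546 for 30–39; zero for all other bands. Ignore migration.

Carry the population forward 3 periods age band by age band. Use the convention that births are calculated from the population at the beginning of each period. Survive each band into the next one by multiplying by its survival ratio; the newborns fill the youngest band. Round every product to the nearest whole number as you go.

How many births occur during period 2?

(Bands numbered youngest = 1 to oldest = 5.)
After projecting period 1:
Births: 440 × 0.159 = 70  |  830 × 0.546 = 453 → total 523
Band 2: 690 × 0.962 = 664
Band 3: 1540 × 0.966 = 1488
Band 4: 440 × 0.956 = 421
Band 5: 830 × 0.944 + 1680 × 0.63 = 784 + 1058 = 1842
End of period: [523, 664, 1488, 421, 1842]
After projecting period 2:
Births: 1488 × 0.159 = 237  |  421 × 0.546 = 230 → total 467
Band 2: 523 × 0.962 = 503
Band 3: 664 × 0.966 = 641
Band 4: 1488 × 0.956 = 1423
Band 5: 421 × 0.944 + 1842 × 0.63 = 397 + 1160 = 1557
End of period: [467, 503, 641, 1423, 1557]

467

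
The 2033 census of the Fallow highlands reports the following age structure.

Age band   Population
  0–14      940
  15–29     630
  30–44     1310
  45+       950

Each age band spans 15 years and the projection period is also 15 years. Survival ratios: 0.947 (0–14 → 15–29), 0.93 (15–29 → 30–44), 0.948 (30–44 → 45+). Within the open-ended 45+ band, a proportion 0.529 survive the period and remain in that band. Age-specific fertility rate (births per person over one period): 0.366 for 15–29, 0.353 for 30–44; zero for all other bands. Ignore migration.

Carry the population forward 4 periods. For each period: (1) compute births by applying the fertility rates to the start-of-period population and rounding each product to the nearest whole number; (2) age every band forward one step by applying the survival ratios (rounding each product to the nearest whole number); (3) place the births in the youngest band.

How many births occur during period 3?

532

Period 1:
Births: 630 × 0.366 = 231, 1310 × 0.353 = 462 — total 693
15–29: 940 × 0.947 = 890
30–44: 630 × 0.93 = 586
45+: 1310 × 0.948 + 950 × 0.529 = 1242 + 503 = 1745
Giving 693 / 890 / 586 / 1745.
Period 2:
Births: 890 × 0.366 = 326, 586 × 0.353 = 207 — total 533
15–29: 693 × 0.947 = 656
30–44: 890 × 0.93 = 828
45+: 586 × 0.948 + 1745 × 0.529 = 556 + 923 = 1479
Giving 533 / 656 / 828 / 1479.
Period 3:
Births: 656 × 0.366 = 240, 828 × 0.353 = 292 — total 532
15–29: 533 × 0.947 = 505
30–44: 656 × 0.93 = 610
45+: 828 × 0.948 + 1479 × 0.529 = 785 + 782 = 1567
Giving 532 / 505 / 610 / 1567.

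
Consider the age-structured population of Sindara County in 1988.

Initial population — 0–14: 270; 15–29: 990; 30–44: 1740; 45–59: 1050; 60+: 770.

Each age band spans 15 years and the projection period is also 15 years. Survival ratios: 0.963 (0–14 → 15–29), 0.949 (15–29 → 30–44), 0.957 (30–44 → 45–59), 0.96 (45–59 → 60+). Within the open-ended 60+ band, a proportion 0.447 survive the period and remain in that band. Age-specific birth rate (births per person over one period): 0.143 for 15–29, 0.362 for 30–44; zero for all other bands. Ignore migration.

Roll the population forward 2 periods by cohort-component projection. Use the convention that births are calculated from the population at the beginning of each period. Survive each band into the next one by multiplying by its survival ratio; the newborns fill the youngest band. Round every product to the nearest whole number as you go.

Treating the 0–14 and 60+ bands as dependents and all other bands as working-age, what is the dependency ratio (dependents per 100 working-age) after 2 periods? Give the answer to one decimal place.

136.5

— Period 1 —
Births: 990 × 0.143 = 142, 1740 × 0.362 = 630 ⇒ total 772
15–29: 270 × 0.963 = 260
30–44: 990 × 0.949 = 940
45–59: 1740 × 0.957 = 1665
60+: 1050 × 0.96 + 770 × 0.447 = 1008 + 344 = 1352
Giving 772 / 260 / 940 / 1665 / 1352.
— Period 2 —
Births: 260 × 0.143 = 37, 940 × 0.362 = 340 ⇒ total 377
15–29: 772 × 0.963 = 743
30–44: 260 × 0.949 = 247
45–59: 940 × 0.957 = 900
60+: 1665 × 0.96 + 1352 × 0.447 = 1598 + 604 = 2202
Giving 377 / 743 / 247 / 900 / 2202.
Dependents (band 0–14 + band 60+) = 377 + 2202 = 2579; working-age = 1890; ratio = 2579/1890 × 100 = 136.5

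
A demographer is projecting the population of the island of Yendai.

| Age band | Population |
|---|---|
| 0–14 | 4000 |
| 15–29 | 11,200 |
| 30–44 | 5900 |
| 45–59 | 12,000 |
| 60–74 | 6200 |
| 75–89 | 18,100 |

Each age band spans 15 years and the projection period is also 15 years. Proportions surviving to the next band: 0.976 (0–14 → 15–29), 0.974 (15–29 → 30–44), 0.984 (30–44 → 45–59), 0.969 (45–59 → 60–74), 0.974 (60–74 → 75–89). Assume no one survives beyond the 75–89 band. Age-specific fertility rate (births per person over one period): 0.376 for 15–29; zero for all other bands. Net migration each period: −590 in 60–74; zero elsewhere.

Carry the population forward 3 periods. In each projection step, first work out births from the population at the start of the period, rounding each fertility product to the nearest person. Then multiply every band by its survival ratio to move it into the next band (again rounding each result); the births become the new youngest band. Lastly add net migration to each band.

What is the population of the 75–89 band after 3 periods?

4905

(Bands numbered youngest = 1 to oldest = 6.)
— Period 1 —
Births: 11200 × 0.376 = 4211
Band 2: 4000 × 0.976 = 3904
Band 3: 11200 × 0.974 = 10909
Band 4: 5900 × 0.984 = 5806
Band 5: 12000 × 0.969 = 11628
Band 6: 6200 × 0.974 = 6039
Net migration: Band 5 − 590 → 11038
End of period: [4211, 3904, 10909, 5806, 11038, 6039]
— Period 2 —
Births: 3904 × 0.376 = 1468
Band 2: 4211 × 0.976 = 4110
Band 3: 3904 × 0.974 = 3802
Band 4: 10909 × 0.984 = 10734
Band 5: 5806 × 0.969 = 5626
Band 6: 11038 × 0.974 = 10751
Net migration: Band 5 − 590 → 5036
End of period: [1468, 4110, 3802, 10734, 5036, 10751]
— Period 3 —
Births: 4110 × 0.376 = 1545
Band 2: 1468 × 0.976 = 1433
Band 3: 4110 × 0.974 = 4003
Band 4: 3802 × 0.984 = 3741
Band 5: 10734 × 0.969 = 10401
Band 6: 5036 × 0.974 = 4905
Net migration: Band 5 − 590 → 9811
End of period: [1545, 1433, 4003, 3741, 9811, 4905]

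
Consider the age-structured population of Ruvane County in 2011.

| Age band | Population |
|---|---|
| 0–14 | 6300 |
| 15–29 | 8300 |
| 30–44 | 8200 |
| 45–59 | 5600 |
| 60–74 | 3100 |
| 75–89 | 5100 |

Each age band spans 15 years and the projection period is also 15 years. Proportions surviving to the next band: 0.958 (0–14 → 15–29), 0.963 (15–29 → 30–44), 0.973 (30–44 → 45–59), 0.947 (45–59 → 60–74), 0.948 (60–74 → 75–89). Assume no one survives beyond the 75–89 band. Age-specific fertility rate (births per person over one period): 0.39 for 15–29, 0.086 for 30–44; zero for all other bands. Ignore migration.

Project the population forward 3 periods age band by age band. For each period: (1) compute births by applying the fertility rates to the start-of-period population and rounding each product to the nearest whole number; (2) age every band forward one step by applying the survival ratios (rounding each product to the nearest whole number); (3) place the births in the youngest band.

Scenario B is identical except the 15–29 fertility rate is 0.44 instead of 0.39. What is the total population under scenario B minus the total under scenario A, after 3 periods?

[period 1]
Births: 8300 * 0.39 = 3237, 8200 * 0.086 = 705 ⇒ total 3942
15–29: 6300 * 0.958 = 6035
30–44: 8300 * 0.963 = 7993
45–59: 8200 * 0.973 = 7979
60–74: 5600 * 0.947 = 5303
75–89: 3100 * 0.948 = 2939
End of period: [3942, 6035, 7993, 7979, 5303, 2939]
[period 2]
Births: 6035 * 0.39 = 2354, 7993 * 0.086 = 687 ⇒ total 3041
15–29: 3942 * 0.958 = 3776
30–44: 6035 * 0.963 = 5812
45–59: 7993 * 0.973 = 7777
60–74: 7979 * 0.947 = 7556
75–89: 5303 * 0.948 = 5027
End of period: [3041, 3776, 5812, 7777, 7556, 5027]
[period 3]
Births: 3776 * 0.39 = 1473, 5812 * 0.086 = 500 ⇒ total 1973
15–29: 3041 * 0.958 = 2913
30–44: 3776 * 0.963 = 3636
45–59: 5812 * 0.973 = 5655
60–74: 7777 * 0.947 = 7365
75–89: 7556 * 0.948 = 7163
End of period: [1973, 2913, 3636, 5655, 7365, 7163]
Scenario A total after 3 periods: 28705
Scenario B projection —
[period 1]
Births: 8300 * 0.44 = 3652, 8200 * 0.086 = 705 ⇒ total 4357
15–29: 6300 * 0.958 = 6035
30–44: 8300 * 0.963 = 7993
45–59: 8200 * 0.973 = 7979
60–74: 5600 * 0.947 = 5303
75–89: 3100 * 0.948 = 2939
End of period: [4357, 6035, 7993, 7979, 5303, 2939]
[period 2]
Births: 6035 * 0.44 = 2655, 7993 * 0.086 = 687 ⇒ total 3342
15–29: 4357 * 0.958 = 4174
30–44: 6035 * 0.963 = 5812
45–59: 7993 * 0.973 = 7777
60–74: 7979 * 0.947 = 7556
75–89: 5303 * 0.948 = 5027
End of period: [3342, 4174, 5812, 7777, 7556, 5027]
[period 3]
Births: 4174 * 0.44 = 1837, 5812 * 0.086 = 500 ⇒ total 2337
15–29: 3342 * 0.958 = 3202
30–44: 4174 * 0.963 = 4020
45–59: 5812 * 0.973 = 5655
60–74: 7777 * 0.947 = 7365
75–89: 7556 * 0.948 = 7163
End of period: [2337, 3202, 4020, 5655, 7365, 7163]
Scenario B total after 3 periods: 29742
Difference B − A = 29742 − 28705 = 1037

1037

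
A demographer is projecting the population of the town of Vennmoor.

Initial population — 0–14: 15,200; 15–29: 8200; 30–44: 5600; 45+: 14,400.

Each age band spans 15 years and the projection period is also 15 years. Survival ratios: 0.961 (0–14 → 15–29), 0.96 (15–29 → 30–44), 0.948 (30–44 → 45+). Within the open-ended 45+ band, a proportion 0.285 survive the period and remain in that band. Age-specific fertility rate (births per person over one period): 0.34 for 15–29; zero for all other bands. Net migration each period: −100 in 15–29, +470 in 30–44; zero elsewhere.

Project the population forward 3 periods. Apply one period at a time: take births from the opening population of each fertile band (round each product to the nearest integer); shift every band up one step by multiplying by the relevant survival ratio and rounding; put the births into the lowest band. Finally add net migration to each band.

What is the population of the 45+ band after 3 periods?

— Period 1 —
Births: 8200 × 0.34 = 2788
15–29: 15200 × 0.961 = 14607
30–44: 8200 × 0.96 = 7872
45+: 5600 × 0.948 + 14400 × 0.285 = 5309 + 4104 = 9413
Net migration: 15–29 − 100 → 14507; 30–44 + 470 → 8342
Giving 2788 / 14507 / 8342 / 9413.
— Period 2 —
Births: 14507 × 0.34 = 4932
15–29: 2788 × 0.961 = 2679
30–44: 14507 × 0.96 = 13927
45+: 8342 × 0.948 + 9413 × 0.285 = 7908 + 2683 = 10591
Net migration: 15–29 − 100 → 2579; 30–44 + 470 → 14397
Giving 4932 / 2579 / 14397 / 10591.
— Period 3 —
Births: 2579 × 0.34 = 877
15–29: 4932 × 0.961 = 4740
30–44: 2579 × 0.96 = 2476
45+: 14397 × 0.948 + 10591 × 0.285 = 13648 + 3018 = 16666
Net migration: 15–29 − 100 → 4640; 30–44 + 470 → 2946
Giving 877 / 4640 / 2946 / 16666.

16666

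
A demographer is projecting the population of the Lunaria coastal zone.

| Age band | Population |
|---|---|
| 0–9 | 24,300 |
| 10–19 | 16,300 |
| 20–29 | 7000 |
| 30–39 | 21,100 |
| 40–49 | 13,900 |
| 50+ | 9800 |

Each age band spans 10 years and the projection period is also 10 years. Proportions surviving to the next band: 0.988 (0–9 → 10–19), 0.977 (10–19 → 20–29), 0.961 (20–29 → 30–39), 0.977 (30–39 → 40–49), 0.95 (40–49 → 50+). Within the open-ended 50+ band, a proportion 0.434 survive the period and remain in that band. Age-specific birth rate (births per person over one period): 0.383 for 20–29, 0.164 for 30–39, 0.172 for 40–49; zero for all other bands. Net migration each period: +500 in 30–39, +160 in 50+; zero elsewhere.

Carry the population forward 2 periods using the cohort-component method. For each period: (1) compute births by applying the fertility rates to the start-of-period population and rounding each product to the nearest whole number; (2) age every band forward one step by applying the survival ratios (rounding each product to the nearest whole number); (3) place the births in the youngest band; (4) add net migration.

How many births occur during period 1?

8532

Period 1.
Births: 7000 × 0.383 = 2681  |  21100 × 0.164 = 3460  |  13900 × 0.172 = 2391 ⇒ total 8532
10–19: 24300 × 0.988 = 24008
20–29: 16300 × 0.977 = 15925
30–39: 7000 × 0.961 = 6727
40–49: 21100 × 0.977 = 20615
50+: 13900 × 0.95 + 9800 × 0.434 = 13205 + 4253 = 17458
Net migration: 30–39 + 500 → 7227; 50+ + 160 → 17618
Population now: 0–9=8532, 10–19=24008, 20–29=15925, 30–39=7227, 40–49=20615, 50+=17618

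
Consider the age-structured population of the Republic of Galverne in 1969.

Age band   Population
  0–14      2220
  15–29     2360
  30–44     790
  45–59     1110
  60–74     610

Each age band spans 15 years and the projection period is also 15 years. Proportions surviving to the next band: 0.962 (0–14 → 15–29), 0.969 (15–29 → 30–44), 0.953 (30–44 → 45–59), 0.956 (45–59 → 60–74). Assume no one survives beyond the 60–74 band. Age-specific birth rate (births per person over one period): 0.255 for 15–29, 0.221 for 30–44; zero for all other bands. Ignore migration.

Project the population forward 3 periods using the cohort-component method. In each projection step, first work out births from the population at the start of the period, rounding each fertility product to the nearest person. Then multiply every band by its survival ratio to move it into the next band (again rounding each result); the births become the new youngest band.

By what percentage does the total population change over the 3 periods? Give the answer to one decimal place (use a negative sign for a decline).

After projecting period 1:
Births: 2360 × 0.255 = 602, 790 × 0.221 = 175 → 777
15–29: 2220 × 0.962 = 2136
30–44: 2360 × 0.969 = 2287
45–59: 790 × 0.953 = 753
60–74: 1110 × 0.956 = 1061
Giving 777 / 2136 / 2287 / 753 / 1061.
After projecting period 2:
Births: 2136 × 0.255 = 545, 2287 × 0.221 = 505 → 1050
15–29: 777 × 0.962 = 747
30–44: 2136 × 0.969 = 2070
45–59: 2287 × 0.953 = 2180
60–74: 753 × 0.956 = 720
Giving 1050 / 747 / 2070 / 2180 / 720.
After projecting period 3:
Births: 747 × 0.255 = 190, 2070 × 0.221 = 457 → 647
15–29: 1050 × 0.962 = 1010
30–44: 747 × 0.969 = 724
45–59: 2070 × 0.953 = 1973
60–74: 2180 × 0.956 = 2084
Giving 647 / 1010 / 724 / 1973 / 2084.
Total: 7090 → 6438; change = -652; percentage change = -9.2%

-9.2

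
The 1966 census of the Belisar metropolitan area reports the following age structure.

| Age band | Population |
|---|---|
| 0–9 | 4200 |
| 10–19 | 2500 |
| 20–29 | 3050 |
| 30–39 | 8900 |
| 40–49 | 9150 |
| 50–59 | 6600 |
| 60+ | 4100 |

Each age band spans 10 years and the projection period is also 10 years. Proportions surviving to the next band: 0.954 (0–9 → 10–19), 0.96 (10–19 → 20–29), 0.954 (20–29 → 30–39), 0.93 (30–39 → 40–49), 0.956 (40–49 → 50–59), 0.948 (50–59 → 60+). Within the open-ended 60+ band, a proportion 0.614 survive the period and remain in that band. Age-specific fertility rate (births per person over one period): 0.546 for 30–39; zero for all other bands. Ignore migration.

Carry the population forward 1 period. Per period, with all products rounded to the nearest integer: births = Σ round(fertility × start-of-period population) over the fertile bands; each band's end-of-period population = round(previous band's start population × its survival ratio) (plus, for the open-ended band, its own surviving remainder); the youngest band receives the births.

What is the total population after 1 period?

Let group 1 be 0–9 through group 7 = 60+.
Period 1:
Births: 8900 × 0.546 = 4859
Group 2: 4200 × 0.954 = 4007
Group 3: 2500 × 0.96 = 2400
Group 4: 3050 × 0.954 = 2910
Group 5: 8900 × 0.93 = 8277
Group 6: 9150 × 0.956 = 8747
Group 7: 6600 × 0.948 + 4100 × 0.614 = 6257 + 2517 = 8774
Giving 4859 / 4007 / 2400 / 2910 / 8277 / 8747 / 8774.
Total after period 1: 4859 + 4007 + 2400 + 2910 + 8277 + 8747 + 8774 = 39974

39974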